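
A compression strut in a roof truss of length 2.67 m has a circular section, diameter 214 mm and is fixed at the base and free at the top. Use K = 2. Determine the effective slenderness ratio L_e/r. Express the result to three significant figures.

I = πd⁴/64 = π×214⁴/64 = 1.029×10^8 mm⁴
A = 3.597×10^4 mm²;  r_min = √(I/A) = √(1.029×10^8/3.597×10^4) = 53.50 mm
L_e = K·L = 2 × 2.67 m = 5.340 m = 5340.0 mm
λ = L_e / r_min = 5340.0 / 53.50 = 99.8

λ ≈ 99.8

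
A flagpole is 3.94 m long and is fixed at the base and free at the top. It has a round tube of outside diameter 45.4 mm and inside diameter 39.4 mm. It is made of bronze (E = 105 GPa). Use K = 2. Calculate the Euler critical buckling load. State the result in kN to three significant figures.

d_o = 45.4 mm, d_i = 39.4 mm
I = π(d_o⁴ − d_i⁴)/64 = π(45.4⁴ − 39.40⁴)/64 = 9.025×10^4 mm⁴
I = 9.025×10^4 mm⁴ = 9.025×10^-8 m⁴
Effective length L_e = K·L = 2 × 3.94 = 7.880 m
P_cr = π²EI / L_e² = π² × 105×10⁹ × 9.025×10^-8 / 7.880² = 1.506×10^3 N

P_cr ≈ 1.51 kN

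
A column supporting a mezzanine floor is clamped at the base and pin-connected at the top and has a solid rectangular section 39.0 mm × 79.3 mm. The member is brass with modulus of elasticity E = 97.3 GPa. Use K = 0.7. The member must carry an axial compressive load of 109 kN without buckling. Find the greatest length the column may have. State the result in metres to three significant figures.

Buckling occurs about the weak axis: I_min = h·b³/12 with b = 39.0 mm (the shorter side).
I_min = 79.3×39.0³/12 = 3.920×10^5 mm⁴
I = 3.920×10^-7 m⁴
At the buckling limit P_cr = P = 1.090×10^5 N
From P_cr = π²EI/(K·L)²:  L = (1/K)·√(π²EI/P_cr) = (1/0.7)·√(π²×9.73×10^10×3.920×10^-7/1.090×10^5)
L = 2.65 m

L_max ≈ 2.65 m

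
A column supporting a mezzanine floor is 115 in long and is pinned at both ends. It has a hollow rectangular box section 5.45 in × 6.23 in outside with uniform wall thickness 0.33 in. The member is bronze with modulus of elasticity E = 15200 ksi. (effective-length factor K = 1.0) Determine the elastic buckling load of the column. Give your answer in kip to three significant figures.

Inner dimensions: h_i = 6.23 − 2×0.33 = 5.570 in, b_i = 5.45 − 2×0.33 = 4.790 in
Weak-axis I_min = (h_o·b_o³ − h_i·b_i³)/12 with b_o = 5.45, b_i = 4.790 in (shorter outer/inner sides).
I_min = (6.23×5.45³ − 5.570×4.790³)/12 = 33.03 in⁴
Effective length L_e = K·L = 1 × 115 = 115.0 in
P_cr = π²EI / L_e² = π² × 15200×10³ × 33.03 / 115.0² = 3.747×10^5 lb

P_cr ≈ 375 kip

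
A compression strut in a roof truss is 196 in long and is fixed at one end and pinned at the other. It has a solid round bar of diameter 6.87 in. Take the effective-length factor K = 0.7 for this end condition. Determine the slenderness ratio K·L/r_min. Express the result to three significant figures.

For a solid circle r = d/4 = 6.87/4 = 1.718 in
L_e = K·L = 0.7 × 196 = 137.2 in
λ = L_e / r_min = 137.20 / 1.718 = 79.9

λ ≈ 79.9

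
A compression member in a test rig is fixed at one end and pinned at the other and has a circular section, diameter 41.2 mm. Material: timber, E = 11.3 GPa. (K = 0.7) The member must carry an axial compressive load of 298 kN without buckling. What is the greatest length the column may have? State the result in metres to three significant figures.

I = πd⁴/64 = π×41.2⁴/64 = 1.414×10^5 mm⁴
I = 1.414×10^-7 m⁴
At the buckling limit P_cr = P = 2.980×10^5 N
From P_cr = π²EI/(K·L)²:  L = (1/K)·√(π²EI/P_cr) = (1/0.7)·√(π²×1.13×10^10×1.414×10^-7/2.980×10^5)
L = 0.329 m

L_max ≈ 0.329 m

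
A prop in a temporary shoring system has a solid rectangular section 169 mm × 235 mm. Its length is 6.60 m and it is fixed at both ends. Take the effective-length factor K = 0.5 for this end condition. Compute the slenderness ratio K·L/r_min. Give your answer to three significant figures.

λ ≈ 67.6

For a rectangle r_min = b/√12 = 169/√12 = 48.79 mm
L_e = K·L = 0.5 × 6.60 m = 3.300 m = 3300.0 mm
λ = L_e / r_min = 3300.0 / 48.79 = 67.6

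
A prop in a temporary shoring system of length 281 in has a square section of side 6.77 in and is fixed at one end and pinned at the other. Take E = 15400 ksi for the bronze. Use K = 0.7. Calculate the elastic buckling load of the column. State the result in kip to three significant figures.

P_cr ≈ 688 kip

I = a⁴/12 = 6.77⁴/12 = 175.1 in⁴
Effective length L_e = K·L = 0.7 × 281 = 196.7 in
P_cr = π²EI / L_e² = π² × 15400×10³ × 175.1 / 196.7² = 6.877×10^5 lb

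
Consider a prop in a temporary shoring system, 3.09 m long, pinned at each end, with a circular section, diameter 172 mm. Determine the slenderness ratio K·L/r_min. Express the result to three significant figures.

λ ≈ 71.9

For a solid circle r = d/4 = 172/4 = 43.00 mm
L_e = K·L = 1 × 3.09 m = 3.090 m = 3090.0 mm
λ = L_e / r_min = 3090.0 / 43.00 = 71.9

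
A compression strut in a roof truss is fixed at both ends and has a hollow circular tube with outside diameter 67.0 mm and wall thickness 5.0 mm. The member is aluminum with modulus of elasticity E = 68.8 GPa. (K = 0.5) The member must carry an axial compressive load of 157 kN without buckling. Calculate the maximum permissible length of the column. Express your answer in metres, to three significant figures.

L_max ≈ 2.85 m

Inner diameter d_i = 67.0 − 2×5.0 = 57.00 mm
I = π(d_o⁴ − d_i⁴)/64 = π(67.0⁴ − 57.00⁴)/64 = 4.710×10^5 mm⁴
I = 4.710×10^-7 m⁴
At the buckling limit P_cr = P = 1.570×10^5 N
From P_cr = π²EI/(K·L)²:  L = (1/K)·√(π²EI/P_cr) = (1/0.5)·√(π²×6.88×10^10×4.710×10^-7/1.570×10^5)
L = 2.85 m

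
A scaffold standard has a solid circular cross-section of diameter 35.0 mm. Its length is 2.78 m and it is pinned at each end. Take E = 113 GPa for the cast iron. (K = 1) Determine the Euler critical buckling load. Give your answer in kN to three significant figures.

P_cr ≈ 10.6 kN

I = πd⁴/64 = π×35.0⁴/64 = 7.366×10^4 mm⁴
I = 7.366×10^4 mm⁴ = 7.366×10^-8 m⁴
Effective length L_e = K·L = 1 × 2.78 = 2.780 m
P_cr = π²EI / L_e² = π² × 113×10⁹ × 7.366×10^-8 / 2.780² = 1.063×10^4 N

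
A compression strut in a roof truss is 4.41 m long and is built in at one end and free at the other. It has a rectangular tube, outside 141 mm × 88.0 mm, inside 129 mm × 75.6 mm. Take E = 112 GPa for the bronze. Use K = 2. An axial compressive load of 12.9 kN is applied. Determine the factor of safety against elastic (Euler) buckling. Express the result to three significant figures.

n ≈ 3.70

Weak-axis I_min = (h_o·b_o³ − h_i·b_i³)/12 with b_o = 88.0, b_i = 75.60 mm (shorter outer/inner sides).
I_min = (141×88.0³ − 129.0×75.60³)/12 = 3.362×10^6 mm⁴
I = 3.362×10^6 mm⁴ = 3.362×10^-6 m⁴
Effective length L_e = K·L = 2 × 4.41 = 8.820 m
P_cr = π²EI / L_e² = π² × 112×10⁹ × 3.362×10^-6 / 8.820² = 4.778×10^4 N
Factor of safety n = P_cr / P = 47.779 / 12.9 = 3.70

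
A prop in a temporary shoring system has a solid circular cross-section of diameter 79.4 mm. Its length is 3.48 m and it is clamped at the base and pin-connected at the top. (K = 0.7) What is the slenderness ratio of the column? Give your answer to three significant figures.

λ ≈ 123

For a solid circle r = d/4 = 79.4/4 = 19.85 mm
L_e = K·L = 0.7 × 3.48 m = 2.436 m = 2436.0 mm
λ = L_e / r_min = 2436.0 / 19.85 = 123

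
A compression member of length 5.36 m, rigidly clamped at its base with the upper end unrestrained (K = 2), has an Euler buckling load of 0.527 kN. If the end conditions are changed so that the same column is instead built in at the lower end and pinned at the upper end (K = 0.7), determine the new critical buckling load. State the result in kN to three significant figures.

P_cr ≈ 4.30 kN

P_cr ∝ 1/K², so P_cr,new = P_cr,old × (K_old/K_new)² = 0.527 × (2/0.7)²
= 0.527 × 8.163 = 4.30 kN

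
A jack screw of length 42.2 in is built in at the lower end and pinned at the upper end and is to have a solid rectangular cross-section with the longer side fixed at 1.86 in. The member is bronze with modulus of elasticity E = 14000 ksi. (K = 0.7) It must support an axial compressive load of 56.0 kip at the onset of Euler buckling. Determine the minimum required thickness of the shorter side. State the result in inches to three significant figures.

L_e = K·L = 0.7 × 42.2 = 29.54 in
Required I = P_cr·L_e²/(π²E) = 5.600×10^4 × 29.54² / (π² × 1.40×10^7) = 0.3537 in⁴
Rectangle, weak axis: I_min = h·b³/12 with h = 1.86 in fixed  ⇒  b = (12I/h)^(1/3) = 1.32 in

b ≈ 1.32 in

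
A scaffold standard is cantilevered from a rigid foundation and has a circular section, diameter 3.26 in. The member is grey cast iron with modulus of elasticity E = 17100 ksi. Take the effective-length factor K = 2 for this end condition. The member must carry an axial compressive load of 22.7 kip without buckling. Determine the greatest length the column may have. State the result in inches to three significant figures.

L_max ≈ 102 in

I = πd⁴/64 = π×3.26⁴/64 = 5.544 in⁴
At the buckling limit P_cr = P = 2.270×10^4 lb
From P_cr = π²EI/(K·L)²:  L = (1/K)·√(π²EI/P_cr) = (1/2)·√(π²×1.71×10^7×5.544/2.270×10^4)
L = 102 in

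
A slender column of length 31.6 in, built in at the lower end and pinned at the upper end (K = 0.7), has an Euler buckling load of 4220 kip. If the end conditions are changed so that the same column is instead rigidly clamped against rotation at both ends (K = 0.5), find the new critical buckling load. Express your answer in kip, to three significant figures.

P_cr ∝ 1/K², so P_cr,new = P_cr,old × (K_old/K_new)² = 4220 × (0.7/0.5)²
= 4220 × 1.960 = 8270 kip

P_cr ≈ 8270 kip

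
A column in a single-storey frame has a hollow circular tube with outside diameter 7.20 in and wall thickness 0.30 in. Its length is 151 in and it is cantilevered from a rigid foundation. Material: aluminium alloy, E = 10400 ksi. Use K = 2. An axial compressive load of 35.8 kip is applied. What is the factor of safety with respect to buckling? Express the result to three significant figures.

n ≈ 1.22

Inner diameter d_i = 7.20 − 2×0.30 = 6.600 in
I = π(d_o⁴ − d_i⁴)/64 = π(7.20⁴ − 6.600⁴)/64 = 38.77 in⁴
Effective length L_e = K·L = 2 × 151 = 302.0 in
P_cr = π²EI / L_e² = π² × 10400×10³ × 38.77 / 302.0² = 4.364×10^4 lb
Factor of safety n = P_cr / P = 43.638 / 35.8 = 1.22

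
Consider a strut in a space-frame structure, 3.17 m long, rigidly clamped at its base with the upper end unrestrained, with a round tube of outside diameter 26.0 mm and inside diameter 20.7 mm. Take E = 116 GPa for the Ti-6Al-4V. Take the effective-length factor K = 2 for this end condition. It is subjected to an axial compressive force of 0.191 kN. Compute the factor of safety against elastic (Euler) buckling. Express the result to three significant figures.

n ≈ 2.00

d_o = 26.0 mm, d_i = 20.7 mm
I = π(d_o⁴ − d_i⁴)/64 = π(26.0⁴ − 20.70⁴)/64 = 1.342×10^4 mm⁴
I = 1.342×10^4 mm⁴ = 1.342×10^-8 m⁴
Effective length L_e = K·L = 2 × 3.17 = 6.340 m
P_cr = π²EI / L_e² = π² × 116×10⁹ × 1.342×10^-8 / 6.340² = 382.2 N
Factor of safety n = P_cr / P = 0.38221 / 0.191 = 2.00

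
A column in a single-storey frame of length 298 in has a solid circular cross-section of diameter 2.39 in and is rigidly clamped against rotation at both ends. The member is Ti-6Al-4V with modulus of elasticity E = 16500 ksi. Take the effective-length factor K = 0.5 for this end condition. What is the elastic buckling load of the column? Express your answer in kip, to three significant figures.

P_cr ≈ 11.7 kip

I = πd⁴/64 = π×2.39⁴/64 = 1.602 in⁴
Effective length L_e = K·L = 0.5 × 298 = 149.0 in
P_cr = π²EI / L_e² = π² × 16500×10³ × 1.602 / 149.0² = 1.175×10^4 lb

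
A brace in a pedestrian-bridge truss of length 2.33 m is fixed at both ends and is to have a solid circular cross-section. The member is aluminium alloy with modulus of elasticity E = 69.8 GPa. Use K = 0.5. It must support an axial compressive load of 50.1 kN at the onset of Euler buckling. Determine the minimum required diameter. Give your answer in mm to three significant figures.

L_e = K·L = 0.5 × 2.33 = 1.165 m
Required I = P_cr·L_e²/(π²E) = 5.010×10^4 × 1.165² / (π² × 6.98×10^10) = 9.870×10^-8 m⁴
I_req = 9.870×10^4 mm⁴
Solid circle: I = πd⁴/64  ⇒  d = (64I/π)^(1/4) = (64×9.870×10^4/π)^(1/4) = 37.7 mm

d ≈ 37.7 mm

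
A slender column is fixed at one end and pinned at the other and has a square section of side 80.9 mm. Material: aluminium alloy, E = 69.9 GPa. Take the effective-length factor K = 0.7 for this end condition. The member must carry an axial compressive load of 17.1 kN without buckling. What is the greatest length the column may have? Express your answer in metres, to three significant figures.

I = a⁴/12 = 80.9⁴/12 = 3.570×10^6 mm⁴
I = 3.570×10^-6 m⁴
At the buckling limit P_cr = P = 1.710×10^4 N
From P_cr = π²EI/(K·L)²:  L = (1/K)·√(π²EI/P_cr) = (1/0.7)·√(π²×6.99×10^10×3.570×10^-6/1.710×10^4)
L = 17.1 m

L_max ≈ 17.1 m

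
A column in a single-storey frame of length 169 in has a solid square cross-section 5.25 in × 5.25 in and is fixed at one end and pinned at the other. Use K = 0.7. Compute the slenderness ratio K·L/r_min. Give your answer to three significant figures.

λ ≈ 78.1

I = a⁴/12 = 5.25⁴/12 = 63.31 in⁴
A = 27.56 in²;  r_min = √(I/A) = √(63.31/27.56) = 1.516 in
L_e = K·L = 0.7 × 169 = 118.3 in
λ = L_e / r_min = 118.30 / 1.516 = 78.1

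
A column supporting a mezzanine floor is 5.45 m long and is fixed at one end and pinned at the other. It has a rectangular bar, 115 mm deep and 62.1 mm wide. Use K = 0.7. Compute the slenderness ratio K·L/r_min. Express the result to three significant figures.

Buckling occurs about the weak axis: I_min = h·b³/12 with b = 62.1 mm (the shorter side).
I_min = 115×62.1³/12 = 2.295×10^6 mm⁴
A = 7.141×10^3 mm²;  r_min = √(I/A) = √(2.295×10^6/7.141×10^3) = 17.93 mm
L_e = K·L = 0.7 × 5.45 m = 3.815 m = 3815.0 mm
λ = L_e / r_min = 3815.0 / 17.93 = 213

λ ≈ 213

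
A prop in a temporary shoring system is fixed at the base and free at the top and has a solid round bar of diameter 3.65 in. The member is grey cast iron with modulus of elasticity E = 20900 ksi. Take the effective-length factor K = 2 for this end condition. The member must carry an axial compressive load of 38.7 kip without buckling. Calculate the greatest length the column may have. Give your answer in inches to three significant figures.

I = πd⁴/64 = π×3.65⁴/64 = 8.712 in⁴
At the buckling limit P_cr = P = 3.870×10^4 lb
From P_cr = π²EI/(K·L)²:  L = (1/K)·√(π²EI/P_cr) = (1/2)·√(π²×2.09×10^7×8.712/3.870×10^4)
L = 108 in

L_max ≈ 108 in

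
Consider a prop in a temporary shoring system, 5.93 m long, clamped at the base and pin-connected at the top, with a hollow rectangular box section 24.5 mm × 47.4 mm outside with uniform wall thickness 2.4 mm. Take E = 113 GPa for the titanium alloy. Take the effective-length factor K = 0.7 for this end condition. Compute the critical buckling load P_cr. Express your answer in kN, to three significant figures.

Inner dimensions: h_i = 47.4 − 2×2.4 = 42.60 mm, b_i = 24.5 − 2×2.4 = 19.70 mm
Weak-axis I_min = (h_o·b_o³ − h_i·b_i³)/12 with b_o = 24.5, b_i = 19.70 mm (shorter outer/inner sides).
I_min = (47.4×24.5³ − 42.60×19.70³)/12 = 3.095×10^4 mm⁴
I = 3.095×10^4 mm⁴ = 3.095×10^-8 m⁴
Effective length L_e = K·L = 0.7 × 5.93 = 4.151 m
P_cr = π²EI / L_e² = π² × 113×10⁹ × 3.095×10^-8 / 4.151² = 2.003×10^3 N

P_cr ≈ 2.00 kN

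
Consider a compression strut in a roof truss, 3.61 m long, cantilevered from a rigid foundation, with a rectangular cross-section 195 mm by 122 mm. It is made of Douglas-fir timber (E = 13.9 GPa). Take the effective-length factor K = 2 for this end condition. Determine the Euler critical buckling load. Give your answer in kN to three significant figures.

Buckling occurs about the weak axis: I_min = h·b³/12 with b = 122 mm (the shorter side).
I_min = 195×122³/12 = 2.951×10^7 mm⁴
I = 2.951×10^7 mm⁴ = 2.951×10^-5 m⁴
Effective length L_e = K·L = 2 × 3.61 = 7.220 m
P_cr = π²EI / L_e² = π² × 13.9×10⁹ × 2.951×10^-5 / 7.220² = 7.766×10^4 N

P_cr ≈ 77.7 kN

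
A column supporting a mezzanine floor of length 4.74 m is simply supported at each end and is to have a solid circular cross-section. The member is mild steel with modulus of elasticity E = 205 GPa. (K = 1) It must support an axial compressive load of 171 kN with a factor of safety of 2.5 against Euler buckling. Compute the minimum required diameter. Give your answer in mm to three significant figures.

Required P_cr = n·P = 2.5 × 171 = 427.5 kN
L_e = K·L = 1 × 4.74 = 4.740 m
Required I = P_cr·L_e²/(π²E) = 4.275×10^5 × 4.740² / (π² × 2.05×10^11) = 4.747×10^-6 m⁴
I_req = 4.747×10^6 mm⁴
Solid circle: I = πd⁴/64  ⇒  d = (64I/π)^(1/4) = (64×4.747×10^6/π)^(1/4) = 99.2 mm

d ≈ 99.2 mm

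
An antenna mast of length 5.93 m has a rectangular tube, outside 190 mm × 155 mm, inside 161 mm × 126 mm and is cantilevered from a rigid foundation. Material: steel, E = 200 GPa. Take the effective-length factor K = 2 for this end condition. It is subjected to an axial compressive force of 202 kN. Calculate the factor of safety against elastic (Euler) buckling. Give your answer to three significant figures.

n ≈ 2.23

Weak-axis I_min = (h_o·b_o³ − h_i·b_i³)/12 with b_o = 155, b_i = 126.0 mm (shorter outer/inner sides).
I_min = (190×155³ − 161.0×126.0³)/12 = 3.212×10^7 mm⁴
I = 3.212×10^7 mm⁴ = 3.212×10^-5 m⁴
Effective length L_e = K·L = 2 × 5.93 = 11.86 m
P_cr = π²EI / L_e² = π² × 200×10⁹ × 3.212×10^-5 / 11.86² = 4.508×10^5 N
Factor of safety n = P_cr / P = 450.79 / 202 = 2.23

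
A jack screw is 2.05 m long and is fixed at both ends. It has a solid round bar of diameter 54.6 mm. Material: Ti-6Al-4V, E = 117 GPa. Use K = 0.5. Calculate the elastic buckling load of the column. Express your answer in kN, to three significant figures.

I = πd⁴/64 = π×54.6⁴/64 = 4.363×10^5 mm⁴
I = 4.363×10^5 mm⁴ = 4.363×10^-7 m⁴
Effective length L_e = K·L = 0.5 × 2.05 = 1.025 m
P_cr = π²EI / L_e² = π² × 117×10⁹ × 4.363×10^-7 / 1.025² = 4.795×10^5 N

P_cr ≈ 479 kN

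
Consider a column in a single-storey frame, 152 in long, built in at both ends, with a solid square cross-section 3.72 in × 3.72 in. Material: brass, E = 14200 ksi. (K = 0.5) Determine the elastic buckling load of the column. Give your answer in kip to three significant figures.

I = a⁴/12 = 3.72⁴/12 = 15.96 in⁴
Effective length L_e = K·L = 0.5 × 152 = 76.00 in
P_cr = π²EI / L_e² = π² × 14200×10³ × 15.96 / 76.00² = 3.872×10^5 lb

P_cr ≈ 387 kip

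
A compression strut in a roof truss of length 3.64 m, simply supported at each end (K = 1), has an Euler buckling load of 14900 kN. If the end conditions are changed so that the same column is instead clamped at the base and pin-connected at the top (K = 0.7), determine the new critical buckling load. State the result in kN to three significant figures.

P_cr ∝ 1/K², so P_cr,new = P_cr,old × (K_old/K_new)² = 14900 × (1/0.7)²
= 14900 × 2.041 = 30400 kN

P_cr ≈ 30400 kN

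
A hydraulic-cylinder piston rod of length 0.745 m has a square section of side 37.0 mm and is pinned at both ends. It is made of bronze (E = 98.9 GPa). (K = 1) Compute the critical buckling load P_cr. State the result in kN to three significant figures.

P_cr ≈ 275 kN

I = a⁴/12 = 37.0⁴/12 = 1.562×10^5 mm⁴
I = 1.562×10^5 mm⁴ = 1.562×10^-7 m⁴
Effective length L_e = K·L = 1 × 0.745 = 0.7450 m
P_cr = π²EI / L_e² = π² × 98.9×10⁹ × 1.562×10^-7 / 0.7450² = 2.747×10^5 N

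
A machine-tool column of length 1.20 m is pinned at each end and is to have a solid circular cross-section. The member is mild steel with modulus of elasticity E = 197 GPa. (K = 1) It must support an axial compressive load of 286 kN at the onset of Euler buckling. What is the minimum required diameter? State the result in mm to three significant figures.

L_e = K·L = 1 × 1.20 = 1.200 m
Required I = P_cr·L_e²/(π²E) = 2.860×10^5 × 1.200² / (π² × 1.97×10^11) = 2.118×10^-7 m⁴
I_req = 2.118×10^5 mm⁴
Solid circle: I = πd⁴/64  ⇒  d = (64I/π)^(1/4) = (64×2.118×10^5/π)^(1/4) = 45.6 mm

d ≈ 45.6 mm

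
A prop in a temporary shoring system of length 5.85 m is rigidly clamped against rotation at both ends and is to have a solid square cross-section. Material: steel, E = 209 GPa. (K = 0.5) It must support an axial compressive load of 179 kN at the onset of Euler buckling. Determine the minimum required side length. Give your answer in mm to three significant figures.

L_e = K·L = 0.5 × 5.85 = 2.925 m
Required I = P_cr·L_e²/(π²E) = 1.790×10^5 × 2.925² / (π² × 2.09×10^11) = 7.424×10^-7 m⁴
I_req = 7.424×10^5 mm⁴
Solid square: I = a⁴/12  ⇒  a = (12I)^(1/4) = (12×7.424×10^5)^(1/4) = 54.6 mm

a ≈ 54.6 mm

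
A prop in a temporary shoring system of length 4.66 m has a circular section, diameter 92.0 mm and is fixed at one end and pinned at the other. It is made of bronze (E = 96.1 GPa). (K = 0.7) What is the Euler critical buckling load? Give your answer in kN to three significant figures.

I = πd⁴/64 = π×92.0⁴/64 = 3.517×10^6 mm⁴
I = 3.517×10^6 mm⁴ = 3.517×10^-6 m⁴
Effective length L_e = K·L = 0.7 × 4.66 = 3.262 m
P_cr = π²EI / L_e² = π² × 96.1×10⁹ × 3.517×10^-6 / 3.262² = 3.135×10^5 N

P_cr ≈ 313 kN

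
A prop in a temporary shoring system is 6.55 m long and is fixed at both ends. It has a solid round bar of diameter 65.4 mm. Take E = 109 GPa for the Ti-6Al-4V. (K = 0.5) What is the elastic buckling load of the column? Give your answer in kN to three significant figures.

P_cr ≈ 90.1 kN

I = πd⁴/64 = π×65.4⁴/64 = 8.980×10^5 mm⁴
I = 8.980×10^5 mm⁴ = 8.980×10^-7 m⁴
Effective length L_e = K·L = 0.5 × 6.55 = 3.275 m
P_cr = π²EI / L_e² = π² × 109×10⁹ × 8.980×10^-7 / 3.275² = 9.007×10^4 N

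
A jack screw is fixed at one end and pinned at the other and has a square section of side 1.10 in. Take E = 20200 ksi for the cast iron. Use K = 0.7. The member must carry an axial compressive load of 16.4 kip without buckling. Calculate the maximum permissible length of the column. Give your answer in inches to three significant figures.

I = a⁴/12 = 1.10⁴/12 = 0.1220 in⁴
At the buckling limit P_cr = P = 1.640×10^4 lb
From P_cr = π²EI/(K·L)²:  L = (1/K)·√(π²EI/P_cr) = (1/0.7)·√(π²×2.02×10^7×0.1220/1.640×10^4)
L = 55.0 in

L_max ≈ 55.0 in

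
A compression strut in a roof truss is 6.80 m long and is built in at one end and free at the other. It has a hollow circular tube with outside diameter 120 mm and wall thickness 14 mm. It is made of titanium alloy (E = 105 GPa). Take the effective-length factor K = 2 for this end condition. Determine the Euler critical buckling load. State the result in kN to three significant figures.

P_cr ≈ 37.3 kN

Inner diameter d_i = 120 − 2×14 = 92.00 mm
I = π(d_o⁴ − d_i⁴)/64 = π(120⁴ − 92.00⁴)/64 = 6.662×10^6 mm⁴
I = 6.662×10^6 mm⁴ = 6.662×10^-6 m⁴
Effective length L_e = K·L = 2 × 6.80 = 13.60 m
P_cr = π²EI / L_e² = π² × 105×10⁹ × 6.662×10^-6 / 13.60² = 3.733×10^4 N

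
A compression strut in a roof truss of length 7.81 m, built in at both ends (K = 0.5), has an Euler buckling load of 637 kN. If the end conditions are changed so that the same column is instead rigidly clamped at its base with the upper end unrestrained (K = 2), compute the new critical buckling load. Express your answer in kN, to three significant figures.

P_cr ≈ 39.8 kN

P_cr ∝ 1/K², so P_cr,new = P_cr,old × (K_old/K_new)² = 637 × (0.5/2)²
= 637 × 0.06250 = 39.8 kN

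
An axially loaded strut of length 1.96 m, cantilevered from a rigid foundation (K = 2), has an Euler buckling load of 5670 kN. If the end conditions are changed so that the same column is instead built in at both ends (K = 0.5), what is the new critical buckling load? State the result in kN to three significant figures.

P_cr ∝ 1/K², so P_cr,new = P_cr,old × (K_old/K_new)² = 5670 × (2/0.5)²
= 5670 × 16.00 = 90700 kN

P_cr ≈ 90700 kN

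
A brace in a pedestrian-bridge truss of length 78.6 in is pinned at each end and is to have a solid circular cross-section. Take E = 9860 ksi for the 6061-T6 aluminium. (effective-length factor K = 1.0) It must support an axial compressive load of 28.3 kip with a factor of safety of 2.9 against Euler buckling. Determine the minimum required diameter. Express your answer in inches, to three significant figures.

d ≈ 3.21 in

Required P_cr = n·P = 2.9 × 28.3 = 82.07 kip
L_e = K·L = 1 × 78.6 = 78.60 in
Required I = P_cr·L_e²/(π²E) = 8.207×10^4 × 78.60² / (π² × 9.86×10^6) = 5.210 in⁴
Solid circle: I = πd⁴/64  ⇒  d = (64I/π)^(1/4) = (64×5.210/π)^(1/4) = 3.21 in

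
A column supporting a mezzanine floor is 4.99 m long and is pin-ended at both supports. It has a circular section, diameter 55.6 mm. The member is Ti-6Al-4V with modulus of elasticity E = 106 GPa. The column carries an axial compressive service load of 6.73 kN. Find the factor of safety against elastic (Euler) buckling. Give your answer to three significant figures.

n ≈ 2.93

I = πd⁴/64 = π×55.6⁴/64 = 4.691×10^5 mm⁴
I = 4.691×10^5 mm⁴ = 4.691×10^-7 m⁴
Effective length L_e = K·L = 1 × 4.99 = 4.990 m
P_cr = π²EI / L_e² = π² × 106×10⁹ × 4.691×10^-7 / 4.990² = 1.971×10^4 N
Factor of safety n = P_cr / P = 19.709 / 6.73 = 2.93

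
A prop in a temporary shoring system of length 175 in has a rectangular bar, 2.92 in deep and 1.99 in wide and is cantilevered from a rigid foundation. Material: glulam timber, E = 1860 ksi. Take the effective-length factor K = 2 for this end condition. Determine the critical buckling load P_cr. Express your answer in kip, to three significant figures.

Buckling occurs about the weak axis: I_min = h·b³/12 with b = 1.99 in (the shorter side).
I_min = 2.92×1.99³/12 = 1.918 in⁴
Effective length L_e = K·L = 2 × 175 = 350.0 in
P_cr = π²EI / L_e² = π² × 1860×10³ × 1.918 / 350.0² = 287.4 lb

P_cr ≈ 0.287 kip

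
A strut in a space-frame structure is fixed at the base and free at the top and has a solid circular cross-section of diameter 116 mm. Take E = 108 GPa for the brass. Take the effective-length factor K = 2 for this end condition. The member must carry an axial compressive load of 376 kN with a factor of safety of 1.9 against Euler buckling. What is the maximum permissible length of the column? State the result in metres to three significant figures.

L_max ≈ 1.82 m

I = πd⁴/64 = π×116⁴/64 = 8.888×10^6 mm⁴
I = 8.888×10^-6 m⁴
Required critical load P_cr = n·P = 1.9 × 376 = 714.4 kN = 7.144×10^5 N
From P_cr = π²EI/(K·L)²:  L = (1/K)·√(π²EI/P_cr) = (1/2)·√(π²×1.08×10^11×8.888×10^-6/7.144×10^5)
L = 1.82 m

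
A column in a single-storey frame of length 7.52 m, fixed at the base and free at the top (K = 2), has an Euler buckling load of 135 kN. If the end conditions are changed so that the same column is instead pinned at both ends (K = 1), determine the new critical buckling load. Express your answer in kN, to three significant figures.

P_cr ∝ 1/K², so P_cr,new = P_cr,old × (K_old/K_new)² = 135 × (2/1)²
= 135 × 4.000 = 540 kN

P_cr ≈ 540 kN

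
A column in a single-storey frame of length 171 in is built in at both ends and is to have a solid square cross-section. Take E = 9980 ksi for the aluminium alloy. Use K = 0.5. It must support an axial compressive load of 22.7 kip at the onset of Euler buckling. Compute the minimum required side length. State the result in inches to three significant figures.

a ≈ 2.12 in

L_e = K·L = 0.5 × 171 = 85.50 in
Required I = P_cr·L_e²/(π²E) = 2.270×10^4 × 85.50² / (π² × 9.98×10^6) = 1.685 in⁴
Solid square: I = a⁴/12  ⇒  a = (12I)^(1/4) = (12×1.685)^(1/4) = 2.12 in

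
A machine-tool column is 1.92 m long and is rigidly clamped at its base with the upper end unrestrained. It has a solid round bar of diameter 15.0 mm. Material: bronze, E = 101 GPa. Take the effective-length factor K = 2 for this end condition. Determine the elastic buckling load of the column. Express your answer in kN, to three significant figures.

I = πd⁴/64 = π×15.0⁴/64 = 2.485×10^3 mm⁴
I = 2.485×10^3 mm⁴ = 2.485×10^-9 m⁴
Effective length L_e = K·L = 2 × 1.92 = 3.840 m
P_cr = π²EI / L_e² = π² × 101×10⁹ × 2.485×10^-9 / 3.840² = 168.0 N

P_cr ≈ 0.168 kN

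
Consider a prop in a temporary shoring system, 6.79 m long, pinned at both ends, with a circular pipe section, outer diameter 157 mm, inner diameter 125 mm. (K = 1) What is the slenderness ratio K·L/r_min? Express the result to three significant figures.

d_o = 157 mm, d_i = 125 mm
I = π(d_o⁴ − d_i⁴)/64 = π(157⁴ − 125.0⁴)/64 = 1.784×10^7 mm⁴
A = 7.087×10^3 mm²;  r_min = √(I/A) = √(1.784×10^7/7.087×10^3) = 50.17 mm
L_e = K·L = 1 × 6.79 m = 6.790 m = 6790.0 mm
λ = L_e / r_min = 6790.0 / 50.17 = 135

λ ≈ 135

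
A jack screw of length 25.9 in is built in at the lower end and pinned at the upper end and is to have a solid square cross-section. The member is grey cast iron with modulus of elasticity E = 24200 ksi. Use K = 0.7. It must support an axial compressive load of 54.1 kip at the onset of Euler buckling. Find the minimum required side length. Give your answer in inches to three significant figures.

L_e = K·L = 0.7 × 25.9 = 18.13 in
Required I = P_cr·L_e²/(π²E) = 5.410×10^4 × 18.13² / (π² × 2.42×10^7) = 7.445×10^-2 in⁴
Solid square: I = a⁴/12  ⇒  a = (12I)^(1/4) = (12×7.445×10^-2)^(1/4) = 0.972 in

a ≈ 0.972 in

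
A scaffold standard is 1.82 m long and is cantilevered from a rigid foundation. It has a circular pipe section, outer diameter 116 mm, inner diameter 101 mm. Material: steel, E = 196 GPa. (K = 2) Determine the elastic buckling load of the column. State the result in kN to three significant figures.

P_cr ≈ 552 kN

d_o = 116 mm, d_i = 101 mm
I = π(d_o⁴ − d_i⁴)/64 = π(116⁴ − 101.0⁴)/64 = 3.780×10^6 mm⁴
I = 3.780×10^6 mm⁴ = 3.780×10^-6 m⁴
Effective length L_e = K·L = 2 × 1.82 = 3.640 m
P_cr = π²EI / L_e² = π² × 196×10⁹ × 3.780×10^-6 / 3.640² = 5.519×10^5 N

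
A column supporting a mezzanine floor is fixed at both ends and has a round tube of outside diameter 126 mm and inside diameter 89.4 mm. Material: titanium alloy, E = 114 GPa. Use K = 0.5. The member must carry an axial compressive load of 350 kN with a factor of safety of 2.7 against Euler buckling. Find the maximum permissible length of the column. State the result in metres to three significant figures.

d_o = 126 mm, d_i = 89.4 mm
I = π(d_o⁴ − d_i⁴)/64 = π(126⁴ − 89.40⁴)/64 = 9.237×10^6 mm⁴
I = 9.237×10^-6 m⁴
Required critical load P_cr = n·P = 2.7 × 350 = 945.0 kN = 9.450×10^5 N
From P_cr = π²EI/(K·L)²:  L = (1/K)·√(π²EI/P_cr) = (1/0.5)·√(π²×1.14×10^11×9.237×10^-6/9.450×10^5)
L = 6.63 m

L_max ≈ 6.63 m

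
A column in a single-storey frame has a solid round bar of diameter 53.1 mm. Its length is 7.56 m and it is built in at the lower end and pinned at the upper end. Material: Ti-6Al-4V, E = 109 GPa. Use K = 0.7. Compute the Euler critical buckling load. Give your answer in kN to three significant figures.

I = πd⁴/64 = π×53.1⁴/64 = 3.903×10^5 mm⁴
I = 3.903×10^5 mm⁴ = 3.903×10^-7 m⁴
Effective length L_e = K·L = 0.7 × 7.56 = 5.292 m
P_cr = π²EI / L_e² = π² × 109×10⁹ × 3.903×10^-7 / 5.292² = 1.499×10^4 N

P_cr ≈ 15.0 kN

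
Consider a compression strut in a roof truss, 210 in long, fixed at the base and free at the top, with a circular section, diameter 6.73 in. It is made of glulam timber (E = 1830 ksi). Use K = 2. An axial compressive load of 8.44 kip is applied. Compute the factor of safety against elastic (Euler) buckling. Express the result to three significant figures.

I = πd⁴/64 = π×6.73⁴/64 = 100.7 in⁴
Effective length L_e = K·L = 2 × 210 = 420.0 in
P_cr = π²EI / L_e² = π² × 1830×10³ × 100.7 / 420.0² = 1.031×10^4 lb
Factor of safety n = P_cr / P = 10.311 / 8.44 = 1.22

n ≈ 1.22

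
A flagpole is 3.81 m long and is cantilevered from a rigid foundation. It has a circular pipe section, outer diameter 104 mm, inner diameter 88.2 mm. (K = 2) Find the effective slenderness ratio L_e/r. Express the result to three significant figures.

λ ≈ 224

d_o = 104 mm, d_i = 88.2 mm
I = π(d_o⁴ − d_i⁴)/64 = π(104⁴ − 88.20⁴)/64 = 2.772×10^6 mm⁴
A = 2.385×10^3 mm²;  r_min = √(I/A) = √(2.772×10^6/2.385×10^3) = 34.09 mm
L_e = K·L = 2 × 3.81 m = 7.620 m = 7620.0 mm
λ = L_e / r_min = 7620.0 / 34.09 = 224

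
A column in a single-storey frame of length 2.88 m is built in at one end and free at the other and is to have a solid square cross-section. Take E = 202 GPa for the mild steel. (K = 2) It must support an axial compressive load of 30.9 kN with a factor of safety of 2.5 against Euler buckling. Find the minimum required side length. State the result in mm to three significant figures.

Required P_cr = n·P = 2.5 × 30.9 = 77.25 kN
L_e = K·L = 2 × 2.88 = 5.760 m
Required I = P_cr·L_e²/(π²E) = 7.725×10^4 × 5.760² / (π² × 2.02×10^11) = 1.286×10^-6 m⁴
I_req = 1.286×10^6 mm⁴
Solid square: I = a⁴/12  ⇒  a = (12I)^(1/4) = (12×1.286×10^6)^(1/4) = 62.7 mm

a ≈ 62.7 mm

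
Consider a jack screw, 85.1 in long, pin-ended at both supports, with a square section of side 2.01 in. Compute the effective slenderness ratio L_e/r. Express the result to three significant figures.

I = a⁴/12 = 2.01⁴/12 = 1.360 in⁴
A = 4.040 in²;  r_min = √(I/A) = √(1.360/4.040) = 0.5802 in
L_e = K·L = 1 × 85.1 = 85.10 in
λ = L_e / r_min = 85.100 / 0.5802 = 147

λ ≈ 147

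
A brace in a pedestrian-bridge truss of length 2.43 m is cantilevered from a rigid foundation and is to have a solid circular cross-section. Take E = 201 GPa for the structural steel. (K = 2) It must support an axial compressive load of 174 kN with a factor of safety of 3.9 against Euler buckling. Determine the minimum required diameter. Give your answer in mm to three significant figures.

d ≈ 113 mm

Required P_cr = n·P = 3.9 × 174 = 678.6 kN
L_e = K·L = 2 × 2.43 = 4.860 m
Required I = P_cr·L_e²/(π²E) = 6.786×10^5 × 4.860² / (π² × 2.01×10^11) = 8.080×10^-6 m⁴
I_req = 8.080×10^6 mm⁴
Solid circle: I = πd⁴/64  ⇒  d = (64I/π)^(1/4) = (64×8.080×10^6/π)^(1/4) = 113 mm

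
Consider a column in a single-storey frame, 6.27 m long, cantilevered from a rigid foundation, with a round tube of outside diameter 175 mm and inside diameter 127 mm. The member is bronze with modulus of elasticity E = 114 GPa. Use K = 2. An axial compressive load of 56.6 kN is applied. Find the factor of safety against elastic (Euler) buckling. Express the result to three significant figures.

d_o = 175 mm, d_i = 127 mm
I = π(d_o⁴ − d_i⁴)/64 = π(175⁴ − 127.0⁴)/64 = 3.327×10^7 mm⁴
I = 3.327×10^7 mm⁴ = 3.327×10^-5 m⁴
Effective length L_e = K·L = 2 × 6.27 = 12.54 m
P_cr = π²EI / L_e² = π² × 114×10⁹ × 3.327×10^-5 / 12.54² = 2.380×10^5 N
Factor of safety n = P_cr / P = 238.04 / 56.6 = 4.21

n ≈ 4.21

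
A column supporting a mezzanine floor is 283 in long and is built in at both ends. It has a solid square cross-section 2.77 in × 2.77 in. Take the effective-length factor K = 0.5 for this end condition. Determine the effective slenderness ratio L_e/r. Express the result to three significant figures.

λ ≈ 177

For a square r = a/√12 = 2.77/√12 = 0.7996 in
L_e = K·L = 0.5 × 283 = 141.5 in
λ = L_e / r_min = 141.50 / 0.7996 = 177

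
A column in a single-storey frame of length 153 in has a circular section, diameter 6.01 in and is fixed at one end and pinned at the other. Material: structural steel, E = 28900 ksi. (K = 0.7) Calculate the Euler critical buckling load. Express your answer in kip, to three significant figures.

I = πd⁴/64 = π×6.01⁴/64 = 64.04 in⁴
Effective length L_e = K·L = 0.7 × 153 = 107.1 in
P_cr = π²EI / L_e² = π² × 28900×10³ × 64.04 / 107.1² = 1.593×10^6 lb

P_cr ≈ 1590 kip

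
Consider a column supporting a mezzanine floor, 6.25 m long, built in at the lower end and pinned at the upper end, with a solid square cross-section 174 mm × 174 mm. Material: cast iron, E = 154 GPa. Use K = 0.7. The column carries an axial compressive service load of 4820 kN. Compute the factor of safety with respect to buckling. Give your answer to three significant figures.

I = a⁴/12 = 174⁴/12 = 7.639×10^7 mm⁴
I = 7.639×10^7 mm⁴ = 7.639×10^-5 m⁴
Effective length L_e = K·L = 0.7 × 6.25 = 4.375 m
P_cr = π²EI / L_e² = π² × 154×10⁹ × 7.639×10^-5 / 4.375² = 6.066×10^6 N
Factor of safety n = P_cr / P = 6065.7 / 4820 = 1.26

n ≈ 1.26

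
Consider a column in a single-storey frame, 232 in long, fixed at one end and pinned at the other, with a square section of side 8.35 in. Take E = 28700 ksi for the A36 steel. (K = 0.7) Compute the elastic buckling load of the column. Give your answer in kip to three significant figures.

I = a⁴/12 = 8.35⁴/12 = 405.1 in⁴
Effective length L_e = K·L = 0.7 × 232 = 162.4 in
P_cr = π²EI / L_e² = π² × 28700×10³ × 405.1 / 162.4² = 4.351×10^6 lb

P_cr ≈ 4350 kip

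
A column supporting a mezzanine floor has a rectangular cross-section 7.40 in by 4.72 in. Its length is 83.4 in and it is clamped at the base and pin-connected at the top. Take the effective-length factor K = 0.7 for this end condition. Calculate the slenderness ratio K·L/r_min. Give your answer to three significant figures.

λ ≈ 42.8

For a rectangle r_min = b/√12 = 4.72/√12 = 1.363 in
L_e = K·L = 0.7 × 83.4 = 58.38 in
λ = L_e / r_min = 58.380 / 1.363 = 42.8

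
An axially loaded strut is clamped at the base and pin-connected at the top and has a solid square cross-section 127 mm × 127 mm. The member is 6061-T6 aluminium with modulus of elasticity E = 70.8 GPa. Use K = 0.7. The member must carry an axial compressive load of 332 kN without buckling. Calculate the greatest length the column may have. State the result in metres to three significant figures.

L_max ≈ 9.65 m

I = a⁴/12 = 127⁴/12 = 2.168×10^7 mm⁴
I = 2.168×10^-5 m⁴
At the buckling limit P_cr = P = 3.320×10^5 N
From P_cr = π²EI/(K·L)²:  L = (1/K)·√(π²EI/P_cr) = (1/0.7)·√(π²×7.08×10^10×2.168×10^-5/3.320×10^5)
L = 9.65 m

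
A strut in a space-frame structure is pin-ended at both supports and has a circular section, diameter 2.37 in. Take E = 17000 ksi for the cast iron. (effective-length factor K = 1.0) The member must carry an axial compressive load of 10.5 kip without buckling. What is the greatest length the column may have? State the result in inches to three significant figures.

L_max ≈ 157 in

I = πd⁴/64 = π×2.37⁴/64 = 1.549 in⁴
At the buckling limit P_cr = P = 1.050×10^4 lb
From P_cr = π²EI/(K·L)²:  L = (1/K)·√(π²EI/P_cr) = (1/1)·√(π²×1.70×10^7×1.549/1.050×10^4)
L = 157 in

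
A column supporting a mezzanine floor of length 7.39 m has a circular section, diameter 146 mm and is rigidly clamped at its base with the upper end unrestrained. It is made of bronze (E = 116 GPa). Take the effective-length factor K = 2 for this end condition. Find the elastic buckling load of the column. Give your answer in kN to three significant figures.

I = πd⁴/64 = π×146⁴/64 = 2.230×10^7 mm⁴
I = 2.230×10^7 mm⁴ = 2.230×10^-5 m⁴
Effective length L_e = K·L = 2 × 7.39 = 14.78 m
P_cr = π²EI / L_e² = π² × 116×10⁹ × 2.230×10^-5 / 14.78² = 1.169×10^5 N

P_cr ≈ 117 kN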